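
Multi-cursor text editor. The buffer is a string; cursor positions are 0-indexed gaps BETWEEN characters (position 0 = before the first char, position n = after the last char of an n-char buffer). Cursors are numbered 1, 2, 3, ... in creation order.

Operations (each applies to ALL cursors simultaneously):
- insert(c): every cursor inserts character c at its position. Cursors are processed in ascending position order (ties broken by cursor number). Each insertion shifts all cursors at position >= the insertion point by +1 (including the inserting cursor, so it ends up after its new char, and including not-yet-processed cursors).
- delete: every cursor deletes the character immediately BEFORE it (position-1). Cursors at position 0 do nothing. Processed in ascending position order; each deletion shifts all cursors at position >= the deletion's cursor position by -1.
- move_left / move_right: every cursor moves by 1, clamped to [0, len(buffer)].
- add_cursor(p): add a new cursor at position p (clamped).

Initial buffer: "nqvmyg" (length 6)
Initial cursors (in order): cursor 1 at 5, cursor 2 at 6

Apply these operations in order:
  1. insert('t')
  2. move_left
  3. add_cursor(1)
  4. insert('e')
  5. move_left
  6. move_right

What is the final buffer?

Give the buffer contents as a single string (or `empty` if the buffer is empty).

After op 1 (insert('t')): buffer="nqvmytgt" (len 8), cursors c1@6 c2@8, authorship .....1.2
After op 2 (move_left): buffer="nqvmytgt" (len 8), cursors c1@5 c2@7, authorship .....1.2
After op 3 (add_cursor(1)): buffer="nqvmytgt" (len 8), cursors c3@1 c1@5 c2@7, authorship .....1.2
After op 4 (insert('e')): buffer="neqvmyetget" (len 11), cursors c3@2 c1@7 c2@10, authorship .3....11.22
After op 5 (move_left): buffer="neqvmyetget" (len 11), cursors c3@1 c1@6 c2@9, authorship .3....11.22
After op 6 (move_right): buffer="neqvmyetget" (len 11), cursors c3@2 c1@7 c2@10, authorship .3....11.22

Answer: neqvmyetget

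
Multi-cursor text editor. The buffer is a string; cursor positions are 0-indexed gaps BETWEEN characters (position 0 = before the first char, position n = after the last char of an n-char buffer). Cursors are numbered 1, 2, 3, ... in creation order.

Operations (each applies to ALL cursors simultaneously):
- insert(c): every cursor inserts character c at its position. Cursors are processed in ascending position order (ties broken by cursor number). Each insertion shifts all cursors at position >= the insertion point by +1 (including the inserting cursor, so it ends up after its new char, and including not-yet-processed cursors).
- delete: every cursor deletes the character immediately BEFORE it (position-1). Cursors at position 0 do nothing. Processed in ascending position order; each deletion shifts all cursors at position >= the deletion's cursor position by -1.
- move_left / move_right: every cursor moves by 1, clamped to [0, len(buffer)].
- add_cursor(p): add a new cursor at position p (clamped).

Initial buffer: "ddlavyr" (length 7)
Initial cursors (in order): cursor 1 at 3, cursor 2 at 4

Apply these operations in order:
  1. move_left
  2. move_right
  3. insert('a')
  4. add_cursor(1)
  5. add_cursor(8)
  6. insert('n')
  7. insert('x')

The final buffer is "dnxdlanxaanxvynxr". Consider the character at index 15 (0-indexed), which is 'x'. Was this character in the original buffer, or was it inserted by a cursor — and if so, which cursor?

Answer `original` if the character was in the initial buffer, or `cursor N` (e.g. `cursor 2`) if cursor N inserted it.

Answer: cursor 4

Derivation:
After op 1 (move_left): buffer="ddlavyr" (len 7), cursors c1@2 c2@3, authorship .......
After op 2 (move_right): buffer="ddlavyr" (len 7), cursors c1@3 c2@4, authorship .......
After op 3 (insert('a')): buffer="ddlaaavyr" (len 9), cursors c1@4 c2@6, authorship ...1.2...
After op 4 (add_cursor(1)): buffer="ddlaaavyr" (len 9), cursors c3@1 c1@4 c2@6, authorship ...1.2...
After op 5 (add_cursor(8)): buffer="ddlaaavyr" (len 9), cursors c3@1 c1@4 c2@6 c4@8, authorship ...1.2...
After op 6 (insert('n')): buffer="dndlanaanvynr" (len 13), cursors c3@2 c1@6 c2@9 c4@12, authorship .3..11.22..4.
After op 7 (insert('x')): buffer="dnxdlanxaanxvynxr" (len 17), cursors c3@3 c1@8 c2@12 c4@16, authorship .33..111.222..44.
Authorship (.=original, N=cursor N): . 3 3 . . 1 1 1 . 2 2 2 . . 4 4 .
Index 15: author = 4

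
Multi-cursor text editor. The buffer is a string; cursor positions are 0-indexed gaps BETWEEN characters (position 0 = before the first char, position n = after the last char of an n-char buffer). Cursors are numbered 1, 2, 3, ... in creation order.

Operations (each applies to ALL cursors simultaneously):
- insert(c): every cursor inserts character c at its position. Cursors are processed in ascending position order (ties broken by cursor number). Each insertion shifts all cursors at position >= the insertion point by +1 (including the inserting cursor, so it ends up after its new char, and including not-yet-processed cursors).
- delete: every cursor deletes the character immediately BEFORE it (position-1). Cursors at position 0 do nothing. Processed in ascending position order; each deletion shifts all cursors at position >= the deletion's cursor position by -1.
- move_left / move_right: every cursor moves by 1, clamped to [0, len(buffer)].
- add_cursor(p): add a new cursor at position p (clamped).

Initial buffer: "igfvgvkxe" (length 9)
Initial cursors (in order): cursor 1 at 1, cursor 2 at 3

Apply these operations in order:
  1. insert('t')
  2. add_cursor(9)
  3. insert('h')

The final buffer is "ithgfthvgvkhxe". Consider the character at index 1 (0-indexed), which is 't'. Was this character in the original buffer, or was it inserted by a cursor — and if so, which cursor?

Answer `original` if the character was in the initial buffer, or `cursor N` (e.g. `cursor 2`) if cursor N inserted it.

Answer: cursor 1

Derivation:
After op 1 (insert('t')): buffer="itgftvgvkxe" (len 11), cursors c1@2 c2@5, authorship .1..2......
After op 2 (add_cursor(9)): buffer="itgftvgvkxe" (len 11), cursors c1@2 c2@5 c3@9, authorship .1..2......
After op 3 (insert('h')): buffer="ithgfthvgvkhxe" (len 14), cursors c1@3 c2@7 c3@12, authorship .11..22....3..
Authorship (.=original, N=cursor N): . 1 1 . . 2 2 . . . . 3 . .
Index 1: author = 1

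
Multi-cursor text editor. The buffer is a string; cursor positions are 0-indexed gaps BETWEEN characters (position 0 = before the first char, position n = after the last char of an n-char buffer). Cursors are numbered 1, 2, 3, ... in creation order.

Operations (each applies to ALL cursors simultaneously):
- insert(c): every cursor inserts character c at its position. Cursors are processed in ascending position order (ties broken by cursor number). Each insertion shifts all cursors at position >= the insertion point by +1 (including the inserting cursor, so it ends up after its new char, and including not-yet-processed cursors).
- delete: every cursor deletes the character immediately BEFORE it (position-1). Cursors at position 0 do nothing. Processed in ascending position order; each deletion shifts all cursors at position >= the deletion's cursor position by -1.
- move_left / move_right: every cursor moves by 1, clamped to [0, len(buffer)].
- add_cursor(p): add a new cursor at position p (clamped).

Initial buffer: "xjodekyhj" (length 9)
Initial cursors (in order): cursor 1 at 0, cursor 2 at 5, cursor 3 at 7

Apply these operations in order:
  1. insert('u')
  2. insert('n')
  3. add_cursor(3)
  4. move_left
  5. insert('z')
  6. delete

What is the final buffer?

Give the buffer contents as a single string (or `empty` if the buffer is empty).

Answer: unxjodeunkyunhj

Derivation:
After op 1 (insert('u')): buffer="uxjodeukyuhj" (len 12), cursors c1@1 c2@7 c3@10, authorship 1.....2..3..
After op 2 (insert('n')): buffer="unxjodeunkyunhj" (len 15), cursors c1@2 c2@9 c3@13, authorship 11.....22..33..
After op 3 (add_cursor(3)): buffer="unxjodeunkyunhj" (len 15), cursors c1@2 c4@3 c2@9 c3@13, authorship 11.....22..33..
After op 4 (move_left): buffer="unxjodeunkyunhj" (len 15), cursors c1@1 c4@2 c2@8 c3@12, authorship 11.....22..33..
After op 5 (insert('z')): buffer="uznzxjodeuznkyuznhj" (len 19), cursors c1@2 c4@4 c2@11 c3@16, authorship 1114.....222..333..
After op 6 (delete): buffer="unxjodeunkyunhj" (len 15), cursors c1@1 c4@2 c2@8 c3@12, authorship 11.....22..33..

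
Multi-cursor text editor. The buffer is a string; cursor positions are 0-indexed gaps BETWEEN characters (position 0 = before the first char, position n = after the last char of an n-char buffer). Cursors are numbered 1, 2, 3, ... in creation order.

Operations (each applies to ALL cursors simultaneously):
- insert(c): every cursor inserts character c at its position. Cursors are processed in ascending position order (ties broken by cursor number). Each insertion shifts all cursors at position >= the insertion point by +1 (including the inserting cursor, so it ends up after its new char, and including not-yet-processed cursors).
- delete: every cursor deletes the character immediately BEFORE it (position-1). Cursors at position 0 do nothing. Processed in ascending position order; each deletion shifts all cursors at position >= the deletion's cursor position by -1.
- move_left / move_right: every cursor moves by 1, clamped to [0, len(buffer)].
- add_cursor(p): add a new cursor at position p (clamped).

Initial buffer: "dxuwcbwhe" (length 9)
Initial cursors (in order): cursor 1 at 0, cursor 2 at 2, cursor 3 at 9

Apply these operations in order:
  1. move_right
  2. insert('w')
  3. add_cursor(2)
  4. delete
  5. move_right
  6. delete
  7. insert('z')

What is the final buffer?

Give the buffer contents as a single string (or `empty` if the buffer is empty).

Answer: zzuzcbwhz

Derivation:
After op 1 (move_right): buffer="dxuwcbwhe" (len 9), cursors c1@1 c2@3 c3@9, authorship .........
After op 2 (insert('w')): buffer="dwxuwwcbwhew" (len 12), cursors c1@2 c2@5 c3@12, authorship .1..2......3
After op 3 (add_cursor(2)): buffer="dwxuwwcbwhew" (len 12), cursors c1@2 c4@2 c2@5 c3@12, authorship .1..2......3
After op 4 (delete): buffer="xuwcbwhe" (len 8), cursors c1@0 c4@0 c2@2 c3@8, authorship ........
After op 5 (move_right): buffer="xuwcbwhe" (len 8), cursors c1@1 c4@1 c2@3 c3@8, authorship ........
After op 6 (delete): buffer="ucbwh" (len 5), cursors c1@0 c4@0 c2@1 c3@5, authorship .....
After op 7 (insert('z')): buffer="zzuzcbwhz" (len 9), cursors c1@2 c4@2 c2@4 c3@9, authorship 14.2....3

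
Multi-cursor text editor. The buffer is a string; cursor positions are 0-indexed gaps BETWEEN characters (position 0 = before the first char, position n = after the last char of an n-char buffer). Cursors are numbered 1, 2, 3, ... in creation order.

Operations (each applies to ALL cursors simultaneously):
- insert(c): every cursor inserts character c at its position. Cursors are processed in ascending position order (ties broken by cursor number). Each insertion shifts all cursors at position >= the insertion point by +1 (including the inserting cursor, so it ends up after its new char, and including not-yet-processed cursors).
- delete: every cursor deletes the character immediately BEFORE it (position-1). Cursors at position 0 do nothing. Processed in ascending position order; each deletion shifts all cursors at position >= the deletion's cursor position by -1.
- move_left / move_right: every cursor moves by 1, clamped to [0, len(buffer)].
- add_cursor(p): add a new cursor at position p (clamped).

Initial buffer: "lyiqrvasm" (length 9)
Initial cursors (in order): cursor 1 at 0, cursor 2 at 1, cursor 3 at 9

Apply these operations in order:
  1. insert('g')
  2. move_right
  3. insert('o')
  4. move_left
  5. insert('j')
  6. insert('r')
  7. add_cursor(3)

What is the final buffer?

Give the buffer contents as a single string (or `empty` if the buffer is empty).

Answer: gljrogyjroiqrvasmgjro

Derivation:
After op 1 (insert('g')): buffer="glgyiqrvasmg" (len 12), cursors c1@1 c2@3 c3@12, authorship 1.2........3
After op 2 (move_right): buffer="glgyiqrvasmg" (len 12), cursors c1@2 c2@4 c3@12, authorship 1.2........3
After op 3 (insert('o')): buffer="glogyoiqrvasmgo" (len 15), cursors c1@3 c2@6 c3@15, authorship 1.12.2.......33
After op 4 (move_left): buffer="glogyoiqrvasmgo" (len 15), cursors c1@2 c2@5 c3@14, authorship 1.12.2.......33
After op 5 (insert('j')): buffer="gljogyjoiqrvasmgjo" (len 18), cursors c1@3 c2@7 c3@17, authorship 1.112.22.......333
After op 6 (insert('r')): buffer="gljrogyjroiqrvasmgjro" (len 21), cursors c1@4 c2@9 c3@20, authorship 1.1112.222.......3333
After op 7 (add_cursor(3)): buffer="gljrogyjroiqrvasmgjro" (len 21), cursors c4@3 c1@4 c2@9 c3@20, authorship 1.1112.222.......3333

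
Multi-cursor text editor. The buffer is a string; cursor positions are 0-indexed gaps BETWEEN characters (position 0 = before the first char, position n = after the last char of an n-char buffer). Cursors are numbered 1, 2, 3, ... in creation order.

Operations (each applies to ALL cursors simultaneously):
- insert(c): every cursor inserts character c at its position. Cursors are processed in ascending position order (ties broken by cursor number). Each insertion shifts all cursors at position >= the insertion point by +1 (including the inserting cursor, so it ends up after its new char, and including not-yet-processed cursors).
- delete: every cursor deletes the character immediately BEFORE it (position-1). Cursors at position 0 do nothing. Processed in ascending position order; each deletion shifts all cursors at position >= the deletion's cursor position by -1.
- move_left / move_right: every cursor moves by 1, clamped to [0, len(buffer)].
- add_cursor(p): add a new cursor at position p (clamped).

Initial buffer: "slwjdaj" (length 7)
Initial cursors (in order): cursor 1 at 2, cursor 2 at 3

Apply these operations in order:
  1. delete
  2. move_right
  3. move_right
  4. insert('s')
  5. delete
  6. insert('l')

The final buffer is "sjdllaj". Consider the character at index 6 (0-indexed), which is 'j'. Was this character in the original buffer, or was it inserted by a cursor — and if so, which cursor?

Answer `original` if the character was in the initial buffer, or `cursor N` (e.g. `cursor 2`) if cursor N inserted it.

Answer: original

Derivation:
After op 1 (delete): buffer="sjdaj" (len 5), cursors c1@1 c2@1, authorship .....
After op 2 (move_right): buffer="sjdaj" (len 5), cursors c1@2 c2@2, authorship .....
After op 3 (move_right): buffer="sjdaj" (len 5), cursors c1@3 c2@3, authorship .....
After op 4 (insert('s')): buffer="sjdssaj" (len 7), cursors c1@5 c2@5, authorship ...12..
After op 5 (delete): buffer="sjdaj" (len 5), cursors c1@3 c2@3, authorship .....
After op 6 (insert('l')): buffer="sjdllaj" (len 7), cursors c1@5 c2@5, authorship ...12..
Authorship (.=original, N=cursor N): . . . 1 2 . .
Index 6: author = original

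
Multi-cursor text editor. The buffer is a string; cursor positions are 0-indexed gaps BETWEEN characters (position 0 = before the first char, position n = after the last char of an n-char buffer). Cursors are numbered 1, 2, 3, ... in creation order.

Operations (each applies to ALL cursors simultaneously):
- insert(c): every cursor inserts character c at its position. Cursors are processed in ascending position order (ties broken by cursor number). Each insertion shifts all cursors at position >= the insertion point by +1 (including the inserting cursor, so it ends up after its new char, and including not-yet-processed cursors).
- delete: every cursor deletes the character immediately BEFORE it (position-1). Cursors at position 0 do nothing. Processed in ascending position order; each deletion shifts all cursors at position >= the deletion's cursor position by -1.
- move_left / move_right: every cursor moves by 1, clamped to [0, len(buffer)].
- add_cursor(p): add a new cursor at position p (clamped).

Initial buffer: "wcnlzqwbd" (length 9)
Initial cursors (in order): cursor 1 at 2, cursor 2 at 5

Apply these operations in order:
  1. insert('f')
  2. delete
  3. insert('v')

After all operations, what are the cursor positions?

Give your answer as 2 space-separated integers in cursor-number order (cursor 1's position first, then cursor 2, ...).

Answer: 3 7

Derivation:
After op 1 (insert('f')): buffer="wcfnlzfqwbd" (len 11), cursors c1@3 c2@7, authorship ..1...2....
After op 2 (delete): buffer="wcnlzqwbd" (len 9), cursors c1@2 c2@5, authorship .........
After op 3 (insert('v')): buffer="wcvnlzvqwbd" (len 11), cursors c1@3 c2@7, authorship ..1...2....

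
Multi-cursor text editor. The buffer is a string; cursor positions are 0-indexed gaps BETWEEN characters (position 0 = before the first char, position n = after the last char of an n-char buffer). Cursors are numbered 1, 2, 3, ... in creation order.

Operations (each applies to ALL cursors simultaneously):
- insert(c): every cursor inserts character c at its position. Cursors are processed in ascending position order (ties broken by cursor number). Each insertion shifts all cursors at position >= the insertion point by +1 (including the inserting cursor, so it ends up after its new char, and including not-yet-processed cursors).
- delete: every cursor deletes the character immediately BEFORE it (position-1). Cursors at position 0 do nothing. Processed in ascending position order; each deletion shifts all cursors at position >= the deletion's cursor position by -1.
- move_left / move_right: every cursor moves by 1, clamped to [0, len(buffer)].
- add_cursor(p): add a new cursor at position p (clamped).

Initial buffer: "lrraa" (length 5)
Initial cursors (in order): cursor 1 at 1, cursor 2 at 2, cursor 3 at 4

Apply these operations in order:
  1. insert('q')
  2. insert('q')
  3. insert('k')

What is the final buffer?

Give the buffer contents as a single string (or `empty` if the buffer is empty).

After op 1 (insert('q')): buffer="lqrqraqa" (len 8), cursors c1@2 c2@4 c3@7, authorship .1.2..3.
After op 2 (insert('q')): buffer="lqqrqqraqqa" (len 11), cursors c1@3 c2@6 c3@10, authorship .11.22..33.
After op 3 (insert('k')): buffer="lqqkrqqkraqqka" (len 14), cursors c1@4 c2@8 c3@13, authorship .111.222..333.

Answer: lqqkrqqkraqqka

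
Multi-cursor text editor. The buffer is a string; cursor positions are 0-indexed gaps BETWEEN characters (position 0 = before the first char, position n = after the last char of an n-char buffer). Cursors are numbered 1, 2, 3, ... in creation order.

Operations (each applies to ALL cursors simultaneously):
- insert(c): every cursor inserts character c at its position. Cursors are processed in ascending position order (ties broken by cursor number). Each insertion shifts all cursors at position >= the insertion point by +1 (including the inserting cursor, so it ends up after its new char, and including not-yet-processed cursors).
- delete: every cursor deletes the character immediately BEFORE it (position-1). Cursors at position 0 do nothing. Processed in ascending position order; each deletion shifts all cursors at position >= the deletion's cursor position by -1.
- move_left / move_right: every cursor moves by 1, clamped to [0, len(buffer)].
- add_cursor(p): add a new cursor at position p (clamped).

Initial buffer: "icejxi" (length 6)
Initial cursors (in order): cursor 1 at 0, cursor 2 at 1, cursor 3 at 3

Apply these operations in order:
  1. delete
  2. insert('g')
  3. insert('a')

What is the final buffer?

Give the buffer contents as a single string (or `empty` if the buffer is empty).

Answer: ggaacgajxi

Derivation:
After op 1 (delete): buffer="cjxi" (len 4), cursors c1@0 c2@0 c3@1, authorship ....
After op 2 (insert('g')): buffer="ggcgjxi" (len 7), cursors c1@2 c2@2 c3@4, authorship 12.3...
After op 3 (insert('a')): buffer="ggaacgajxi" (len 10), cursors c1@4 c2@4 c3@7, authorship 1212.33...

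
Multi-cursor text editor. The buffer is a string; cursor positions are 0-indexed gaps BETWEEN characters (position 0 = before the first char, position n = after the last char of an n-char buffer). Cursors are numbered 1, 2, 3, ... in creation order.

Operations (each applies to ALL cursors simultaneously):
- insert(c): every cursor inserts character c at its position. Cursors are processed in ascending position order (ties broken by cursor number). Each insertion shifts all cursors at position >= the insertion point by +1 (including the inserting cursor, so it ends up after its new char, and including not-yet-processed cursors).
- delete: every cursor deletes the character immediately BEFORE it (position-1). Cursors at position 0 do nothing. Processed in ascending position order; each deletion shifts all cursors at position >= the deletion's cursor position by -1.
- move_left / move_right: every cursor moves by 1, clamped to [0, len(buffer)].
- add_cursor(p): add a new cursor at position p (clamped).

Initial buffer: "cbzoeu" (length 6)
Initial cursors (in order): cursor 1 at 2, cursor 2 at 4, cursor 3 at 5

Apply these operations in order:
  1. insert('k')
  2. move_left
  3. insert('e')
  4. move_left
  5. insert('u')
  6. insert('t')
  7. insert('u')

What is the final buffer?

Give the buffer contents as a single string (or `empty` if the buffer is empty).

After op 1 (insert('k')): buffer="cbkzokeku" (len 9), cursors c1@3 c2@6 c3@8, authorship ..1..2.3.
After op 2 (move_left): buffer="cbkzokeku" (len 9), cursors c1@2 c2@5 c3@7, authorship ..1..2.3.
After op 3 (insert('e')): buffer="cbekzoekeeku" (len 12), cursors c1@3 c2@7 c3@10, authorship ..11..22.33.
After op 4 (move_left): buffer="cbekzoekeeku" (len 12), cursors c1@2 c2@6 c3@9, authorship ..11..22.33.
After op 5 (insert('u')): buffer="cbuekzouekeueku" (len 15), cursors c1@3 c2@8 c3@12, authorship ..111..222.333.
After op 6 (insert('t')): buffer="cbutekzoutekeuteku" (len 18), cursors c1@4 c2@10 c3@15, authorship ..1111..2222.3333.
After op 7 (insert('u')): buffer="cbutuekzoutuekeutueku" (len 21), cursors c1@5 c2@12 c3@18, authorship ..11111..22222.33333.

Answer: cbutuekzoutuekeutueku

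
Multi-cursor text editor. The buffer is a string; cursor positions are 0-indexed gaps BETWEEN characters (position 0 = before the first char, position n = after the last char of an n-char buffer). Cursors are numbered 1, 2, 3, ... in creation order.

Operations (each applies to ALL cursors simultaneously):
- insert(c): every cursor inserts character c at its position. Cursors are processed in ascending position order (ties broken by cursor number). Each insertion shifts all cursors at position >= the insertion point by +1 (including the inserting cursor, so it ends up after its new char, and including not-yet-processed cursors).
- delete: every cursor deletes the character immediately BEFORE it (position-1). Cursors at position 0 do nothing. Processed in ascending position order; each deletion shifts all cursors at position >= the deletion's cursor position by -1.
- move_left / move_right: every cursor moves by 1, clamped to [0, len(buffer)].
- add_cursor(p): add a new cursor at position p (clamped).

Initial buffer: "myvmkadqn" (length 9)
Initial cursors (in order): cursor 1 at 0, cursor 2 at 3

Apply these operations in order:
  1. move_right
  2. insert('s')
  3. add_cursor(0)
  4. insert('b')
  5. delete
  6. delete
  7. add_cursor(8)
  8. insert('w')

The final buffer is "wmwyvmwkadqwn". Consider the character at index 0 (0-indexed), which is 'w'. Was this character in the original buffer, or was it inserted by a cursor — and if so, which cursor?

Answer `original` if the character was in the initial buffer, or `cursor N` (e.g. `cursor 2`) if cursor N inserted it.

Answer: cursor 3

Derivation:
After op 1 (move_right): buffer="myvmkadqn" (len 9), cursors c1@1 c2@4, authorship .........
After op 2 (insert('s')): buffer="msyvmskadqn" (len 11), cursors c1@2 c2@6, authorship .1...2.....
After op 3 (add_cursor(0)): buffer="msyvmskadqn" (len 11), cursors c3@0 c1@2 c2@6, authorship .1...2.....
After op 4 (insert('b')): buffer="bmsbyvmsbkadqn" (len 14), cursors c3@1 c1@4 c2@9, authorship 3.11...22.....
After op 5 (delete): buffer="msyvmskadqn" (len 11), cursors c3@0 c1@2 c2@6, authorship .1...2.....
After op 6 (delete): buffer="myvmkadqn" (len 9), cursors c3@0 c1@1 c2@4, authorship .........
After op 7 (add_cursor(8)): buffer="myvmkadqn" (len 9), cursors c3@0 c1@1 c2@4 c4@8, authorship .........
After op 8 (insert('w')): buffer="wmwyvmwkadqwn" (len 13), cursors c3@1 c1@3 c2@7 c4@12, authorship 3.1...2....4.
Authorship (.=original, N=cursor N): 3 . 1 . . . 2 . . . . 4 .
Index 0: author = 3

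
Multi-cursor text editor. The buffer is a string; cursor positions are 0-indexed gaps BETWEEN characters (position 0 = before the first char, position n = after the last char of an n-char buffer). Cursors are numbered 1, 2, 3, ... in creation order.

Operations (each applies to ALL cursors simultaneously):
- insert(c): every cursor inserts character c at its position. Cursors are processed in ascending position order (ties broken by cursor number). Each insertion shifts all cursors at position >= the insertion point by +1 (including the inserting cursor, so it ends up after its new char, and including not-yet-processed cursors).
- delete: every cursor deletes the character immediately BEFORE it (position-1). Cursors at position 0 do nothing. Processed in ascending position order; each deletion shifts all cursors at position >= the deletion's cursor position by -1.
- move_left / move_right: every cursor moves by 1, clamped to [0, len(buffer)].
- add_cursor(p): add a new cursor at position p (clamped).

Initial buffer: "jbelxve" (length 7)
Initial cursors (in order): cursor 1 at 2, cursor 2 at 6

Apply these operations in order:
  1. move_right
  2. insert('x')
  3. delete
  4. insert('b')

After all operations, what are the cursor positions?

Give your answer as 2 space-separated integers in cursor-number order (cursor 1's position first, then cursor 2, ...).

Answer: 4 9

Derivation:
After op 1 (move_right): buffer="jbelxve" (len 7), cursors c1@3 c2@7, authorship .......
After op 2 (insert('x')): buffer="jbexlxvex" (len 9), cursors c1@4 c2@9, authorship ...1....2
After op 3 (delete): buffer="jbelxve" (len 7), cursors c1@3 c2@7, authorship .......
After op 4 (insert('b')): buffer="jbeblxveb" (len 9), cursors c1@4 c2@9, authorship ...1....2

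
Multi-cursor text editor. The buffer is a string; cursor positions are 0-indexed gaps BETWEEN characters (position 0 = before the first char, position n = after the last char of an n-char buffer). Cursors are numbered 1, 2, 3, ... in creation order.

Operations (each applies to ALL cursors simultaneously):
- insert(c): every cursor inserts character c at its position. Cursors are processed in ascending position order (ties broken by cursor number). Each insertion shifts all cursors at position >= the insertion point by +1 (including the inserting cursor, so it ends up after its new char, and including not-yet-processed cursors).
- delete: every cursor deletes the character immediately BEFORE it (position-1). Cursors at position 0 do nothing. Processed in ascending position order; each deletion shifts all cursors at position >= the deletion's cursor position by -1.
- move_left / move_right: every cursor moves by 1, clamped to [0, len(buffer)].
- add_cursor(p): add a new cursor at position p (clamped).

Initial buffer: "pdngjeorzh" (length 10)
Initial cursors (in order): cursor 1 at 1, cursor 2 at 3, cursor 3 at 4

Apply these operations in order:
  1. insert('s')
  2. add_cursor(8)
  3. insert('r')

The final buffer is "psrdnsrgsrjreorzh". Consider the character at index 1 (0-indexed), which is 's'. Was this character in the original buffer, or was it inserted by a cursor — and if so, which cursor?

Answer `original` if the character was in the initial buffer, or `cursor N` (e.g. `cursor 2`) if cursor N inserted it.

After op 1 (insert('s')): buffer="psdnsgsjeorzh" (len 13), cursors c1@2 c2@5 c3@7, authorship .1..2.3......
After op 2 (add_cursor(8)): buffer="psdnsgsjeorzh" (len 13), cursors c1@2 c2@5 c3@7 c4@8, authorship .1..2.3......
After op 3 (insert('r')): buffer="psrdnsrgsrjreorzh" (len 17), cursors c1@3 c2@7 c3@10 c4@12, authorship .11..22.33.4.....
Authorship (.=original, N=cursor N): . 1 1 . . 2 2 . 3 3 . 4 . . . . .
Index 1: author = 1

Answer: cursor 1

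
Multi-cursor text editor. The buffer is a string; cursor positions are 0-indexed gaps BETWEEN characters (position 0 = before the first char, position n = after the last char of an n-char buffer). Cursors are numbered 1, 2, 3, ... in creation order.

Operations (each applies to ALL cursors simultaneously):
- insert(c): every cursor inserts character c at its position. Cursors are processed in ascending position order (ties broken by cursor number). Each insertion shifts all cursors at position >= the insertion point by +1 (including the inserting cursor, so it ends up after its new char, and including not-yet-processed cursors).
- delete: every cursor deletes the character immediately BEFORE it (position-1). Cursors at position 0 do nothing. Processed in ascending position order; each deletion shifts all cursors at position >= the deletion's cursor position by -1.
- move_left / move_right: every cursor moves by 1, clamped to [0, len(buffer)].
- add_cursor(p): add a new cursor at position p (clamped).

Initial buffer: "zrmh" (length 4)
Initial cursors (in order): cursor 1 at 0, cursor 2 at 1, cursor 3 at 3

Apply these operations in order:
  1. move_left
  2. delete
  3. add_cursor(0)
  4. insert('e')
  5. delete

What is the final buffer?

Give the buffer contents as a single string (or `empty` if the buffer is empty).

Answer: zmh

Derivation:
After op 1 (move_left): buffer="zrmh" (len 4), cursors c1@0 c2@0 c3@2, authorship ....
After op 2 (delete): buffer="zmh" (len 3), cursors c1@0 c2@0 c3@1, authorship ...
After op 3 (add_cursor(0)): buffer="zmh" (len 3), cursors c1@0 c2@0 c4@0 c3@1, authorship ...
After op 4 (insert('e')): buffer="eeezemh" (len 7), cursors c1@3 c2@3 c4@3 c3@5, authorship 124.3..
After op 5 (delete): buffer="zmh" (len 3), cursors c1@0 c2@0 c4@0 c3@1, authorship ...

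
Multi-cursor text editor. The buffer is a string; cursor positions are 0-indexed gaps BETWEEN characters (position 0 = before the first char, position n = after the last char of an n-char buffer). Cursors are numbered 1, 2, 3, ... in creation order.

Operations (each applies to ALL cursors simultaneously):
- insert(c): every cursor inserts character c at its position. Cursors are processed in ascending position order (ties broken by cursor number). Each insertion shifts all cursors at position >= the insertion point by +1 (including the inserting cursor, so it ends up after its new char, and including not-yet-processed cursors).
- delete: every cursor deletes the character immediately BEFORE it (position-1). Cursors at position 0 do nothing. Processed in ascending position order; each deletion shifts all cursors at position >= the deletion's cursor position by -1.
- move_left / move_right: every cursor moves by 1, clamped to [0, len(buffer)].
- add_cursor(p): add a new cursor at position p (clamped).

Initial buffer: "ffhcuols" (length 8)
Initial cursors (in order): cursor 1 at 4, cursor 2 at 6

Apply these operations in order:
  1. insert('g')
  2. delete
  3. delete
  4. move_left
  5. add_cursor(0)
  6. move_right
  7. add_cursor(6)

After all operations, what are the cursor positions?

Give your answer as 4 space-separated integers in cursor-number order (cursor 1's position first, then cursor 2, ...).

Answer: 3 4 1 6

Derivation:
After op 1 (insert('g')): buffer="ffhcguogls" (len 10), cursors c1@5 c2@8, authorship ....1..2..
After op 2 (delete): buffer="ffhcuols" (len 8), cursors c1@4 c2@6, authorship ........
After op 3 (delete): buffer="ffhuls" (len 6), cursors c1@3 c2@4, authorship ......
After op 4 (move_left): buffer="ffhuls" (len 6), cursors c1@2 c2@3, authorship ......
After op 5 (add_cursor(0)): buffer="ffhuls" (len 6), cursors c3@0 c1@2 c2@3, authorship ......
After op 6 (move_right): buffer="ffhuls" (len 6), cursors c3@1 c1@3 c2@4, authorship ......
After op 7 (add_cursor(6)): buffer="ffhuls" (len 6), cursors c3@1 c1@3 c2@4 c4@6, authorship ......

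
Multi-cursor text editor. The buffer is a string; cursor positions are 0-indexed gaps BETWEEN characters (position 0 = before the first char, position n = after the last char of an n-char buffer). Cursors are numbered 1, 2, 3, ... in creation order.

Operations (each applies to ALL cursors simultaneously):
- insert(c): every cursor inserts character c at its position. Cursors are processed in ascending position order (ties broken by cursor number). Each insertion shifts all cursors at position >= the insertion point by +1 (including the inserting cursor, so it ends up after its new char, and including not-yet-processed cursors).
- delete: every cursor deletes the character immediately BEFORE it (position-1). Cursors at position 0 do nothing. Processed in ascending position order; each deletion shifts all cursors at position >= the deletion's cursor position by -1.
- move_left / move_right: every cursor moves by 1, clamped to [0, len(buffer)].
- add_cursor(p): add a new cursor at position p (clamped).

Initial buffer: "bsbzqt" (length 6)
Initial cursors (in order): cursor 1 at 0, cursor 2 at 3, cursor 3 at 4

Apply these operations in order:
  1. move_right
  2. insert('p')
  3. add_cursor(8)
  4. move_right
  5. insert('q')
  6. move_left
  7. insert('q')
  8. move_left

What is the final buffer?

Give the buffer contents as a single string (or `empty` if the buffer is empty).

Answer: bpsqqbzpqqqptqqqq

Derivation:
After op 1 (move_right): buffer="bsbzqt" (len 6), cursors c1@1 c2@4 c3@5, authorship ......
After op 2 (insert('p')): buffer="bpsbzpqpt" (len 9), cursors c1@2 c2@6 c3@8, authorship .1...2.3.
After op 3 (add_cursor(8)): buffer="bpsbzpqpt" (len 9), cursors c1@2 c2@6 c3@8 c4@8, authorship .1...2.3.
After op 4 (move_right): buffer="bpsbzpqpt" (len 9), cursors c1@3 c2@7 c3@9 c4@9, authorship .1...2.3.
After op 5 (insert('q')): buffer="bpsqbzpqqptqq" (len 13), cursors c1@4 c2@9 c3@13 c4@13, authorship .1.1..2.23.34
After op 6 (move_left): buffer="bpsqbzpqqptqq" (len 13), cursors c1@3 c2@8 c3@12 c4@12, authorship .1.1..2.23.34
After op 7 (insert('q')): buffer="bpsqqbzpqqqptqqqq" (len 17), cursors c1@4 c2@10 c3@16 c4@16, authorship .1.11..2.223.3344
After op 8 (move_left): buffer="bpsqqbzpqqqptqqqq" (len 17), cursors c1@3 c2@9 c3@15 c4@15, authorship .1.11..2.223.3344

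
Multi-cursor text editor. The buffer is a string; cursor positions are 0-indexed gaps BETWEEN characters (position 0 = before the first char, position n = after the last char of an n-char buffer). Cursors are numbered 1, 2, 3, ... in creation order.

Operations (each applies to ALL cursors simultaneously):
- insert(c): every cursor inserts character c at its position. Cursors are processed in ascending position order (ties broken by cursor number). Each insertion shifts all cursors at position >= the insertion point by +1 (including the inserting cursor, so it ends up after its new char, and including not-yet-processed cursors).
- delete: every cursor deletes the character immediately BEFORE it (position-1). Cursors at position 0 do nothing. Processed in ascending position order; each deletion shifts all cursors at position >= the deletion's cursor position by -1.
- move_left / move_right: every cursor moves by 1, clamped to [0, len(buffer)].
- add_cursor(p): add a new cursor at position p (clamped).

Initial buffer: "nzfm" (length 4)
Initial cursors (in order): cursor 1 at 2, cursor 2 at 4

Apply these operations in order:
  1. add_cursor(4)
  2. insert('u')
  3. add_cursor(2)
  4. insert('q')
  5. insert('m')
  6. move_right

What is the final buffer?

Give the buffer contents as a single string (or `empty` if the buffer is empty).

Answer: nzqmuqmfmuuqqmm

Derivation:
After op 1 (add_cursor(4)): buffer="nzfm" (len 4), cursors c1@2 c2@4 c3@4, authorship ....
After op 2 (insert('u')): buffer="nzufmuu" (len 7), cursors c1@3 c2@7 c3@7, authorship ..1..23
After op 3 (add_cursor(2)): buffer="nzufmuu" (len 7), cursors c4@2 c1@3 c2@7 c3@7, authorship ..1..23
After op 4 (insert('q')): buffer="nzquqfmuuqq" (len 11), cursors c4@3 c1@5 c2@11 c3@11, authorship ..411..2323
After op 5 (insert('m')): buffer="nzqmuqmfmuuqqmm" (len 15), cursors c4@4 c1@7 c2@15 c3@15, authorship ..44111..232323
After op 6 (move_right): buffer="nzqmuqmfmuuqqmm" (len 15), cursors c4@5 c1@8 c2@15 c3@15, authorship ..44111..232323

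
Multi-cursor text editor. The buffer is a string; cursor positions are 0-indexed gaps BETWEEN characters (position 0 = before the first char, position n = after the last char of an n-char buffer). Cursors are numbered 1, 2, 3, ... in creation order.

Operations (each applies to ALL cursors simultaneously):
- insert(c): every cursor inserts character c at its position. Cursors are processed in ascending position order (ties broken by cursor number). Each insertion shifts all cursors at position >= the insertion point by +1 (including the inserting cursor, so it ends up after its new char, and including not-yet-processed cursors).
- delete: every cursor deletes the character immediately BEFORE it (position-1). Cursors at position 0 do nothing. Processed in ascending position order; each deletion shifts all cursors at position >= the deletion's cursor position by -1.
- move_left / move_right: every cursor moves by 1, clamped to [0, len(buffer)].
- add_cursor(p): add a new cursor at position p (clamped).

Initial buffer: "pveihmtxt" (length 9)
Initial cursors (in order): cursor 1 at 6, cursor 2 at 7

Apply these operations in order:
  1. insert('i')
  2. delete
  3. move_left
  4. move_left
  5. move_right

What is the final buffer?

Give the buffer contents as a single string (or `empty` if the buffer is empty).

Answer: pveihmtxt

Derivation:
After op 1 (insert('i')): buffer="pveihmitixt" (len 11), cursors c1@7 c2@9, authorship ......1.2..
After op 2 (delete): buffer="pveihmtxt" (len 9), cursors c1@6 c2@7, authorship .........
After op 3 (move_left): buffer="pveihmtxt" (len 9), cursors c1@5 c2@6, authorship .........
After op 4 (move_left): buffer="pveihmtxt" (len 9), cursors c1@4 c2@5, authorship .........
After op 5 (move_right): buffer="pveihmtxt" (len 9), cursors c1@5 c2@6, authorship .........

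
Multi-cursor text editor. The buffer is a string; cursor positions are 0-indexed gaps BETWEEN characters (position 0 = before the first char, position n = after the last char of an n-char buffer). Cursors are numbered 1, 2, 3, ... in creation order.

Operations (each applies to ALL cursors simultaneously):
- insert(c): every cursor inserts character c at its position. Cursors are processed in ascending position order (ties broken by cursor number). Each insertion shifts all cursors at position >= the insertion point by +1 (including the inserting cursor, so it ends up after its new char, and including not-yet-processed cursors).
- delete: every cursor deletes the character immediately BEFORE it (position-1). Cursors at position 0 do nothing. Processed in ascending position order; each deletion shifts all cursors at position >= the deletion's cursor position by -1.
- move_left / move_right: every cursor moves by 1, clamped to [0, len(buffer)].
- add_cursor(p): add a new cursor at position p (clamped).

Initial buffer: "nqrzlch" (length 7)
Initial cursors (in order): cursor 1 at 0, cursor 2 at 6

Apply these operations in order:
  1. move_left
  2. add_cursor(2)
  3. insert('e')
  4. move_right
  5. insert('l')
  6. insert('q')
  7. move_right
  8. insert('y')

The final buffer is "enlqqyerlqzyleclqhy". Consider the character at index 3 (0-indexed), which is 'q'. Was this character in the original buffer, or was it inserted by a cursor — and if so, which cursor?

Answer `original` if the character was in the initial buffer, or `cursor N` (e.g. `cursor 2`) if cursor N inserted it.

After op 1 (move_left): buffer="nqrzlch" (len 7), cursors c1@0 c2@5, authorship .......
After op 2 (add_cursor(2)): buffer="nqrzlch" (len 7), cursors c1@0 c3@2 c2@5, authorship .......
After op 3 (insert('e')): buffer="enqerzlech" (len 10), cursors c1@1 c3@4 c2@8, authorship 1..3...2..
After op 4 (move_right): buffer="enqerzlech" (len 10), cursors c1@2 c3@5 c2@9, authorship 1..3...2..
After op 5 (insert('l')): buffer="enlqerlzleclh" (len 13), cursors c1@3 c3@7 c2@12, authorship 1.1.3.3..2.2.
After op 6 (insert('q')): buffer="enlqqerlqzleclqh" (len 16), cursors c1@4 c3@9 c2@15, authorship 1.11.3.33..2.22.
After op 7 (move_right): buffer="enlqqerlqzleclqh" (len 16), cursors c1@5 c3@10 c2@16, authorship 1.11.3.33..2.22.
After op 8 (insert('y')): buffer="enlqqyerlqzyleclqhy" (len 19), cursors c1@6 c3@12 c2@19, authorship 1.11.13.33.3.2.22.2
Authorship (.=original, N=cursor N): 1 . 1 1 . 1 3 . 3 3 . 3 . 2 . 2 2 . 2
Index 3: author = 1

Answer: cursor 1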